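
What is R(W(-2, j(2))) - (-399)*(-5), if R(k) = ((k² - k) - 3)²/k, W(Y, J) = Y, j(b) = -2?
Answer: -3999/2 ≈ -1999.5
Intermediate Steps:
R(k) = (-3 + k² - k)²/k
R(W(-2, j(2))) - (-399)*(-5) = (3 - 2 - 1*(-2)²)²/(-2) - (-399)*(-5) = -(3 - 2 - 1*4)²/2 - 57*35 = -(3 - 2 - 4)²/2 - 1995 = -½*(-3)² - 1995 = -½*9 - 1995 = -9/2 - 1995 = -3999/2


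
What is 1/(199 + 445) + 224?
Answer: 144257/644 ≈ 224.00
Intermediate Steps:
1/(199 + 445) + 224 = 1/644 + 224 = 144257/644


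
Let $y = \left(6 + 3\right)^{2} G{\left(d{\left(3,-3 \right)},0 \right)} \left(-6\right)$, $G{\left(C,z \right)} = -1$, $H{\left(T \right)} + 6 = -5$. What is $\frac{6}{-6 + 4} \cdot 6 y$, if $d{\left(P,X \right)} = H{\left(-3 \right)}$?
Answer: $-8748$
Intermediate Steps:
$H{\left(T \right)} = -11$ ($H{\left(T \right)} = -6 - 5 = -11$)
$d{\left(P,X \right)} = -11$
$y = 486$ ($y = \left(6 + 3\right)^{2} \left(-1\right) \left(-6\right) = 9^{2} \left(-1\right) \left(-6\right) = 81 \left(-1\right) \left(-6\right) = \left(-81\right) \left(-6\right) = 486$)
$\frac{6}{-6 + 4} \cdot 6 y = \frac{6}{-6 + 4} \cdot 6 \cdot 486 = \frac{6}{-2} \cdot 6 \cdot 486 = 6 \left(- \frac{1}{2}\right) 6 \cdot 486 = \left(-3\right) 6 \cdot 486 = \left(-18\right) 486 = -8748$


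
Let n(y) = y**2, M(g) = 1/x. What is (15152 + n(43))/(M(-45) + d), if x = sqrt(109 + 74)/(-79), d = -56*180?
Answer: -31360724640/18593964959 + 1343079*sqrt(183)/18593964959 ≈ -1.6856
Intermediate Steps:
d = -10080
x = -sqrt(183)/79 (x = sqrt(183)*(-1/79) = -sqrt(183)/79 ≈ -0.17124)
M(g) = -79*sqrt(183)/183 (M(g) = 1/(-sqrt(183)/79) = -79*sqrt(183)/183)
(15152 + n(43))/(M(-45) + d) = (15152 + 43**2)/(-79*sqrt(183)/183 - 10080) = (15152 + 1849)/(-10080 - 79*sqrt(183)/183) = 17001/(-10080 - 79*sqrt(183)/183)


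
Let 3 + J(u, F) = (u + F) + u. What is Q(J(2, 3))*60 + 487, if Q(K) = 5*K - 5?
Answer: 1387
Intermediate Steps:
J(u, F) = -3 + F + 2*u (J(u, F) = -3 + ((u + F) + u) = -3 + ((F + u) + u) = -3 + (F + 2*u) = -3 + F + 2*u)
Q(K) = -5 + 5*K
Q(J(2, 3))*60 + 487 = (-5 + 5*(-3 + 3 + 2*2))*60 + 487 = (-5 + 5*(-3 + 3 + 4))*60 + 487 = (-5 + 5*4)*60 + 487 = (-5 + 20)*60 + 487 = 15*60 + 487 = 900 + 487 = 1387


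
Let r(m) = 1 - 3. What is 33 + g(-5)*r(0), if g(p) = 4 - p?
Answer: 15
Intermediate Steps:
r(m) = -2
33 + g(-5)*r(0) = 33 + (4 - 1*(-5))*(-2) = 33 + (4 + 5)*(-2) = 33 + 9*(-2) = 33 - 18 = 15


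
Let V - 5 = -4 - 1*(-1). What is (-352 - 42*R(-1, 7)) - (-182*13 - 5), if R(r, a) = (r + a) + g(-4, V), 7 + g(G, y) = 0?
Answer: 2061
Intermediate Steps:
V = 2 (V = 5 + (-4 - 1*(-1)) = 5 + (-4 + 1) = 5 - 3 = 2)
g(G, y) = -7 (g(G, y) = -7 + 0 = -7)
R(r, a) = -7 + a + r (R(r, a) = (r + a) - 7 = (a + r) - 7 = -7 + a + r)
(-352 - 42*R(-1, 7)) - (-182*13 - 5) = (-352 - 42*(-7 + 7 - 1)) - (-182*13 - 5) = (-352 - 42*(-1)) - (-2366 - 5) = (-352 + 42) - 1*(-2371) = -310 + 2371 = 2061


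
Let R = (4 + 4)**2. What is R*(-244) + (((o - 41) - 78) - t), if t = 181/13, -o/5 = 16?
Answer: -205776/13 ≈ -15829.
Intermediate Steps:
o = -80 (o = -5*16 = -80)
t = 181/13 (t = 181*(1/13) = 181/13 ≈ 13.923)
R = 64 (R = 8**2 = 64)
R*(-244) + (((o - 41) - 78) - t) = 64*(-244) + (((-80 - 41) - 78) - 1*181/13) = -15616 + ((-121 - 78) - 181/13) = -15616 + (-199 - 181/13) = -15616 - 2768/13 = -205776/13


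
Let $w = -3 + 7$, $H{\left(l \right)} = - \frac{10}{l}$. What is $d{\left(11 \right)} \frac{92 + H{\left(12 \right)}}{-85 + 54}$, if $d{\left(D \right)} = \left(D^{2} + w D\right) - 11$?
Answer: $- \frac{42119}{93} \approx -452.89$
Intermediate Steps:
$w = 4$
$d{\left(D \right)} = -11 + D^{2} + 4 D$ ($d{\left(D \right)} = \left(D^{2} + 4 D\right) - 11 = -11 + D^{2} + 4 D$)
$d{\left(11 \right)} \frac{92 + H{\left(12 \right)}}{-85 + 54} = \left(-11 + 11^{2} + 4 \cdot 11\right) \frac{92 - \frac{10}{12}}{-85 + 54} = \left(-11 + 121 + 44\right) \frac{92 - \frac{5}{6}}{-31} = 154 \left(92 - \frac{5}{6}\right) \left(- \frac{1}{31}\right) = 154 \cdot \frac{547}{6} \left(- \frac{1}{31}\right) = 154 \left(- \frac{547}{186}\right) = - \frac{42119}{93}$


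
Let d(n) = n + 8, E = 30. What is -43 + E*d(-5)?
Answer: 47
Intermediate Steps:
d(n) = 8 + n
-43 + E*d(-5) = -43 + 30*(8 - 5) = -43 + 30*3 = -43 + 90 = 47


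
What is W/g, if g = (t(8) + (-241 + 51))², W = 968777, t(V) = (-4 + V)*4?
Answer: 968777/30276 ≈ 31.998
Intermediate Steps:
t(V) = -16 + 4*V
g = 30276 (g = ((-16 + 4*8) + (-241 + 51))² = ((-16 + 32) - 190)² = (16 - 190)² = (-174)² = 30276)
W/g = 968777/30276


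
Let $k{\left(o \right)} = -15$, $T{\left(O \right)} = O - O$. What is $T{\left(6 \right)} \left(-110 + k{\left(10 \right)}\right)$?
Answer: $0$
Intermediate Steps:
$T{\left(O \right)} = 0$
$T{\left(6 \right)} \left(-110 + k{\left(10 \right)}\right) = 0 \left(-110 - 15\right) = 0 \left(-125\right) = 0$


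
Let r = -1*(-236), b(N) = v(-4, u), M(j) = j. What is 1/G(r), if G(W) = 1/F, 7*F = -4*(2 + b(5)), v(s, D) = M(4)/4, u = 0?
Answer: -12/7 ≈ -1.7143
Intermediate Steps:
v(s, D) = 1 (v(s, D) = 4/4 = 4*(1/4) = 1)
b(N) = 1
r = 236
F = -12/7 (F = (-4*(2 + 1))/7 = (-4*3)/7 = (1/7)*(-12) = -12/7 ≈ -1.7143)
G(W) = -7/12 (G(W) = 1/(-12/7) = -7/12)
1/G(r) = 1/(-7/12) = -12/7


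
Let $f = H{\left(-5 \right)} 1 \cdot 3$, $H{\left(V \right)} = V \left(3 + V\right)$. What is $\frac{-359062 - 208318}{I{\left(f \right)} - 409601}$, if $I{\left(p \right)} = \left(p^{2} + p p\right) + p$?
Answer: $\frac{567380}{407771} \approx 1.3914$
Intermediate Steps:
$f = 30$ ($f = - 5 \left(3 - 5\right) 1 \cdot 3 = \left(-5\right) \left(-2\right) 1 \cdot 3 = 10 \cdot 1 \cdot 3 = 10 \cdot 3 = 30$)
$I{\left(p \right)} = p + 2 p^{2}$ ($I{\left(p \right)} = \left(p^{2} + p^{2}\right) + p = 2 p^{2} + p = p + 2 p^{2}$)
$\frac{-359062 - 208318}{I{\left(f \right)} - 409601} = \frac{-359062 - 208318}{30 \left(1 + 2 \cdot 30\right) - 409601} = - \frac{567380}{30 \left(1 + 60\right) - 409601} = - \frac{567380}{30 \cdot 61 - 409601} = - \frac{567380}{1830 - 409601} = - \frac{567380}{-407771} = \left(-567380\right) \left(- \frac{1}{407771}\right) = \frac{567380}{407771}$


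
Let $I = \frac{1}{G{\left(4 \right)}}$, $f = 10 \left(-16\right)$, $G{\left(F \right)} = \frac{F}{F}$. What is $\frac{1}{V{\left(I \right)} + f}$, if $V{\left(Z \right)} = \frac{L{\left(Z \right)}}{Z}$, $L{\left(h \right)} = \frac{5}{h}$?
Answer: $- \frac{1}{155} \approx -0.0064516$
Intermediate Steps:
$G{\left(F \right)} = 1$
$f = -160$
$I = 1$ ($I = 1^{-1} = 1$)
$V{\left(Z \right)} = \frac{5}{Z^{2}}$ ($V{\left(Z \right)} = \frac{5 \frac{1}{Z}}{Z} = \frac{5}{Z^{2}}$)
$\frac{1}{V{\left(I \right)} + f} = \frac{1}{5 \cdot 1^{-2} - 160} = \frac{1}{5 \cdot 1 - 160} = \frac{1}{5 - 160} = \frac{1}{-155} = - \frac{1}{155}$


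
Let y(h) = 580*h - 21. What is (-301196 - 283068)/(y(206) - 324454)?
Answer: 584264/204995 ≈ 2.8501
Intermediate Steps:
y(h) = -21 + 580*h
(-301196 - 283068)/(y(206) - 324454) = (-301196 - 283068)/((-21 + 580*206) - 324454) = -584264/((-21 + 119480) - 324454) = -584264/(119459 - 324454) = -584264/(-204995) = -584264*(-1/204995) = 584264/204995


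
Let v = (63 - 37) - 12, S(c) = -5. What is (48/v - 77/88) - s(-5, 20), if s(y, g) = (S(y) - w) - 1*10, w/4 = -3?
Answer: 311/56 ≈ 5.5536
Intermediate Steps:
w = -12 (w = 4*(-3) = -12)
v = 14 (v = 26 - 12 = 14)
s(y, g) = -3 (s(y, g) = (-5 - 1*(-12)) - 1*10 = (-5 + 12) - 10 = 7 - 10 = -3)
(48/v - 77/88) - s(-5, 20) = (48/14 - 77/88) - 1*(-3) = (48*(1/14) - 77*1/88) + 3 = (24/7 - 7/8) + 3 = 143/56 + 3 = 311/56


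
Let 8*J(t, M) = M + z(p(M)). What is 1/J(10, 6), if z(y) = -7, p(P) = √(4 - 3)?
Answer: -8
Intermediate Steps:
p(P) = 1 (p(P) = √1 = 1)
J(t, M) = -7/8 + M/8 (J(t, M) = (M - 7)/8 = (-7 + M)/8 = -7/8 + M/8)
1/J(10, 6) = 1/(-7/8 + (⅛)*6) = 1/(-7/8 + ¾) = 1/(-⅛) = -8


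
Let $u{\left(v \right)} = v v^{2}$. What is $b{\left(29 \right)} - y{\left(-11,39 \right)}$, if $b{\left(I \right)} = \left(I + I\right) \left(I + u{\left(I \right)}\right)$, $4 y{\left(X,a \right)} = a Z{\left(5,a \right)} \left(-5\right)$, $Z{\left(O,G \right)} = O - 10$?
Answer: $\frac{5664001}{4} \approx 1.416 \cdot 10^{6}$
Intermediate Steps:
$Z{\left(O,G \right)} = -10 + O$ ($Z{\left(O,G \right)} = O - 10 = -10 + O$)
$u{\left(v \right)} = v^{3}$
$y{\left(X,a \right)} = \frac{25 a}{4}$ ($y{\left(X,a \right)} = \frac{a \left(-10 + 5\right) \left(-5\right)}{4} = \frac{a \left(-5\right) \left(-5\right)}{4} = \frac{- 5 a \left(-5\right)}{4} = \frac{25 a}{4}$)
$b{\left(I \right)} = 2 I \left(I + I^{3}\right)$ ($b{\left(I \right)} = \left(I + I\right) \left(I + I^{3}\right) = 2 I \left(I + I^{3}\right)$)
$b{\left(29 \right)} - y{\left(-11,39 \right)} = 2 \cdot 29^{2} \left(1 + 29^{2}\right) - \frac{25}{4} \cdot 39 = 2 \cdot 841 \left(1 + 841\right) - \frac{975}{4} = 2 \cdot 841 \cdot 842 - \frac{975}{4} = 1416244 - \frac{975}{4} = \frac{5664001}{4}$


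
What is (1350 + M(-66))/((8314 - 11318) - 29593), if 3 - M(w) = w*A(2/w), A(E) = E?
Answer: -1351/32597 ≈ -0.041446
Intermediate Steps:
M(w) = 1 (M(w) = 3 - w*2/w = 3 - 1*2 = 3 - 2 = 1)
(1350 + M(-66))/((8314 - 11318) - 29593) = (1350 + 1)/((8314 - 11318) - 29593) = 1351/(-3004 - 29593) = 1351/(-32597) = 1351*(-1/32597) = -1351/32597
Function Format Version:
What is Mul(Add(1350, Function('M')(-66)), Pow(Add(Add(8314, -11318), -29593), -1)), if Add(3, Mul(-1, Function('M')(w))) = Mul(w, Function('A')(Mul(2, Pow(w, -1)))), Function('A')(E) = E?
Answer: Rational(-1351, 32597) ≈ -0.041446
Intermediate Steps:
Function('M')(w) = 1 (Function('M')(w) = Add(3, Mul(-1, Mul(w, Mul(2, Pow(w, -1))))) = Add(3, Mul(-1, 2)) = Add(3, -2) = 1)
Mul(Add(1350, Function('M')(-66)), Pow(Add(Add(8314, -11318), -29593), -1)) = Mul(Add(1350, 1), Pow(Add(Add(8314, -11318), -29593), -1)) = Mul(1351, Pow(Add(-3004, -29593), -1)) = Mul(1351, Pow(-32597, -1)) = Mul(1351, Rational(-1, 32597)) = Rational(-1351, 32597)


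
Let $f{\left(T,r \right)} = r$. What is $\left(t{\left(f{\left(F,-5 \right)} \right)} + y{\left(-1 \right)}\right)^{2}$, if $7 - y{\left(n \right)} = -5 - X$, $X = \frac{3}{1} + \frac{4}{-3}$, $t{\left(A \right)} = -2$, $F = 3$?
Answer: $\frac{1225}{9} \approx 136.11$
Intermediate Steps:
$X = \frac{5}{3}$ ($X = 3 \cdot 1 + 4 \left(- \frac{1}{3}\right) = 3 - \frac{4}{3} = \frac{5}{3} \approx 1.6667$)
$y{\left(n \right)} = \frac{41}{3}$ ($y{\left(n \right)} = 7 - \left(-5 - \frac{5}{3}\right) = 7 - - \frac{20}{3} = 7 + \frac{20}{3} = \frac{41}{3}$)
$\left(t{\left(f{\left(F,-5 \right)} \right)} + y{\left(-1 \right)}\right)^{2} = \left(-2 + \frac{41}{3}\right)^{2} = \left(\frac{35}{3}\right)^{2} = \frac{1225}{9}$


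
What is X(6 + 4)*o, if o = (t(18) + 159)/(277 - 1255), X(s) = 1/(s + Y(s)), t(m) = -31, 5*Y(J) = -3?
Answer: -320/22983 ≈ -0.013923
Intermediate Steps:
Y(J) = -3/5 (Y(J) = (1/5)*(-3) = -3/5)
X(s) = 1/(-3/5 + s) (X(s) = 1/(s - 3/5) = 1/(-3/5 + s))
o = -64/489 (o = (-31 + 159)/(277 - 1255) = 128/(-978) = 128*(-1/978) = -64/489 ≈ -0.13088)
X(6 + 4)*o = (5/(-3 + 5*(6 + 4)))*(-64/489) = (5/(-3 + 5*10))*(-64/489) = (5/(-3 + 50))*(-64/489) = (5/47)*(-64/489) = -320/22983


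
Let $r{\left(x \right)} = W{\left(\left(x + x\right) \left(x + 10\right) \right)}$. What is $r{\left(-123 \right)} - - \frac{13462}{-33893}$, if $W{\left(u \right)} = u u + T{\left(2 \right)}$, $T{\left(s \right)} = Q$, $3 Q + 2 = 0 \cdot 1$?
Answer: $\frac{78570291953744}{101679} \approx 7.7273 \cdot 10^{8}$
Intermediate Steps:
$Q = - \frac{2}{3}$ ($Q = - \frac{2}{3} + \frac{0 \cdot 1}{3} = - \frac{2}{3} + \frac{1}{3} \cdot 0 = - \frac{2}{3} + 0 = - \frac{2}{3} \approx -0.66667$)
$T{\left(s \right)} = - \frac{2}{3}$
$W{\left(u \right)} = - \frac{2}{3} + u^{2}$ ($W{\left(u \right)} = u u - \frac{2}{3} = u^{2} - \frac{2}{3} = - \frac{2}{3} + u^{2}$)
$r{\left(x \right)} = - \frac{2}{3} + 4 x^{2} \left(10 + x\right)^{2}$ ($r{\left(x \right)} = - \frac{2}{3} + \left(\left(x + x\right) \left(x + 10\right)\right)^{2} = - \frac{2}{3} + \left(2 x \left(10 + x\right)\right)^{2} = - \frac{2}{3} + 4 x^{2} \left(10 + x\right)^{2}$)
$r{\left(-123 \right)} - - \frac{13462}{-33893} = \left(- \frac{2}{3} + 4 \left(-123\right)^{2} \left(10 - 123\right)^{2}\right) - - \frac{13462}{-33893} = \left(- \frac{2}{3} + 4 \cdot 15129 \left(-113\right)^{2}\right) - \left(-13462\right) \left(- \frac{1}{33893}\right) = \left(- \frac{2}{3} + 4 \cdot 15129 \cdot 12769\right) - \frac{13462}{33893} = \left(- \frac{2}{3} + 772728804\right) - \frac{13462}{33893} = \frac{2318186410}{3} - \frac{13462}{33893} = \frac{78570291953744}{101679}$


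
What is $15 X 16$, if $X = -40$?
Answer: $-9600$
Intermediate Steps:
$15 X 16 = 15 \left(-40\right) 16 = \left(-600\right) 16 = -9600$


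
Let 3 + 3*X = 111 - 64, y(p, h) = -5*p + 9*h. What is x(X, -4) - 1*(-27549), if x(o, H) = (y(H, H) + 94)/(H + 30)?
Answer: 27552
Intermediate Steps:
X = 44/3 (X = -1 + (111 - 64)/3 = -1 + (1/3)*47 = -1 + 47/3 = 44/3 ≈ 14.667)
x(o, H) = (94 + 4*H)/(30 + H) (x(o, H) = ((-5*H + 9*H) + 94)/(H + 30) = (4*H + 94)/(30 + H) = (94 + 4*H)/(30 + H))
x(X, -4) - 1*(-27549) = 2*(47 + 2*(-4))/(30 - 4) - 1*(-27549) = 2*(47 - 8)/26 + 27549 = 2*(1/26)*39 + 27549 = 3 + 27549 = 27552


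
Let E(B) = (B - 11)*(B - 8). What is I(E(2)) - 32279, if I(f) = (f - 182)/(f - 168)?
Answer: -1839839/57 ≈ -32278.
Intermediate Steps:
E(B) = (-11 + B)*(-8 + B)
I(f) = (-182 + f)/(-168 + f)
I(E(2)) - 32279 = (-182 + (88 + 2**2 - 19*2))/(-168 + (88 + 2**2 - 19*2)) - 32279 = (-182 + (88 + 4 - 38))/(-168 + (88 + 4 - 38)) - 32279 = (-182 + 54)/(-168 + 54) - 32279 = -128/(-114) - 32279 = -1/114*(-128) - 32279 = 64/57 - 32279 = -1839839/57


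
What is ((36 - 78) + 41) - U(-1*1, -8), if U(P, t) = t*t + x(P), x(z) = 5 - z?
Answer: -71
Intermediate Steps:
U(P, t) = 5 + t² - P (U(P, t) = t*t + (5 - P) = t² + (5 - P) = 5 + t² - P)
((36 - 78) + 41) - U(-1*1, -8) = ((36 - 78) + 41) - (5 + (-8)² - (-1)) = (-42 + 41) - (5 + 64 - 1*(-1)) = -1 - (5 + 64 + 1) = -1 - 1*70 = -1 - 70 = -71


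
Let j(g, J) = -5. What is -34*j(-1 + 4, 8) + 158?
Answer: 328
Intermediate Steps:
-34*j(-1 + 4, 8) + 158 = -34*(-5) + 158 = 170 + 158 = 328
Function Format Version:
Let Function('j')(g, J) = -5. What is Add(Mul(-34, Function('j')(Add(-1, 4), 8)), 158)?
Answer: 328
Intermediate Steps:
Add(Mul(-34, Function('j')(Add(-1, 4), 8)), 158) = Add(Mul(-34, -5), 158) = Add(170, 158) = 328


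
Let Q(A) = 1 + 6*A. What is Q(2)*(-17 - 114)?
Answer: -1703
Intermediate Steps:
Q(2)*(-17 - 114) = (1 + 6*2)*(-17 - 114) = (1 + 12)*(-131) = 13*(-131) = -1703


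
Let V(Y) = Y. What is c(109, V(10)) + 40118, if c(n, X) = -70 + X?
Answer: 40058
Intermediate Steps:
c(109, V(10)) + 40118 = (-70 + 10) + 40118 = -60 + 40118 = 40058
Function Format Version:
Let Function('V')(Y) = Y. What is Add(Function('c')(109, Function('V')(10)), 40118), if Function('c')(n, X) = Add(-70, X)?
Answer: 40058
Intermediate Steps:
Add(Function('c')(109, Function('V')(10)), 40118) = Add(Add(-70, 10), 40118) = Add(-60, 40118) = 40058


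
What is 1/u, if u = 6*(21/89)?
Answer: 89/126 ≈ 0.70635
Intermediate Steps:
u = 126/89 (u = 6*(21*(1/89)) = 6*(21/89) = 126/89 ≈ 1.4157)
1/u = 1/(126/89) = 89/126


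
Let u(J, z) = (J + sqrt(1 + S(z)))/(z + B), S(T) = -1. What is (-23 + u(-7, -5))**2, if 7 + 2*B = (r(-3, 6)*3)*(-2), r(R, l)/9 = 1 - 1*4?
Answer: 11215801/21025 ≈ 533.45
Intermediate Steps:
r(R, l) = -27 (r(R, l) = 9*(1 - 1*4) = 9*(1 - 4) = 9*(-3) = -27)
B = 155/2 (B = -7/2 + (-27*3*(-2))/2 = -7/2 + (-81*(-2))/2 = -7/2 + (1/2)*162 = -7/2 + 81 = 155/2 ≈ 77.500)
u(J, z) = J/(155/2 + z) (u(J, z) = (J + sqrt(1 - 1))/(z + 155/2) = (J + sqrt(0))/(155/2 + z) = (J + 0)/(155/2 + z) = J/(155/2 + z))
(-23 + u(-7, -5))**2 = (-23 + 2*(-7)/(155 + 2*(-5)))**2 = (-23 + 2*(-7)/(155 - 10))**2 = (-23 + 2*(-7)/145)**2 = (-23 + 2*(-7)*(1/145))**2 = (-23 - 14/145)**2 = (-3349/145)**2 = 11215801/21025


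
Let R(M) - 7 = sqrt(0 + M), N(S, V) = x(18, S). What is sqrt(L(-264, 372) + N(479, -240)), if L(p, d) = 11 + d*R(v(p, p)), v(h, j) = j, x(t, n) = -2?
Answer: sqrt(2613 + 744*I*sqrt(66)) ≈ 67.816 + 44.564*I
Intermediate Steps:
N(S, V) = -2
R(M) = 7 + sqrt(M) (R(M) = 7 + sqrt(0 + M) = 7 + sqrt(M))
L(p, d) = 11 + d*(7 + sqrt(p))
sqrt(L(-264, 372) + N(479, -240)) = sqrt((11 + 372*(7 + sqrt(-264))) - 2) = sqrt((11 + 372*(7 + 2*I*sqrt(66))) - 2) = sqrt((11 + (2604 + 744*I*sqrt(66))) - 2) = sqrt((2615 + 744*I*sqrt(66)) - 2) = sqrt(2613 + 744*I*sqrt(66))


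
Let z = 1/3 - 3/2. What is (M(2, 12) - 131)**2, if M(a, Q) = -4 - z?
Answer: 644809/36 ≈ 17911.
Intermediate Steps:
z = -7/6 (z = 1*(1/3) - 3*1/2 = 1/3 - 3/2 = -7/6 ≈ -1.1667)
M(a, Q) = -17/6 (M(a, Q) = -4 - 1*(-7/6) = -4 + 7/6 = -17/6)
(M(2, 12) - 131)**2 = (-17/6 - 131)**2 = (-803/6)**2 = 644809/36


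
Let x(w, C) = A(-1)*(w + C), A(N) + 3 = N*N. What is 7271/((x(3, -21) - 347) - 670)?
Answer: -7271/981 ≈ -7.4118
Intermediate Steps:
A(N) = -3 + N**2 (A(N) = -3 + N*N = -3 + N**2)
x(w, C) = -2*C - 2*w (x(w, C) = (-3 + (-1)**2)*(w + C) = (-3 + 1)*(C + w) = -2*(C + w) = -2*C - 2*w)
7271/((x(3, -21) - 347) - 670) = 7271/(((-2*(-21) - 2*3) - 347) - 670) = 7271/(((42 - 6) - 347) - 670) = 7271/((36 - 347) - 670) = 7271/(-311 - 670) = 7271/(-981) = 7271*(-1/981) = -7271/981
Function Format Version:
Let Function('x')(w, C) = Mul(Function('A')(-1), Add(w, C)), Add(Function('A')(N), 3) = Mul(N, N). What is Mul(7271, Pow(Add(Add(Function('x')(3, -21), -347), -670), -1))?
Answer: Rational(-7271, 981) ≈ -7.4118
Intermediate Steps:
Function('A')(N) = Add(-3, Pow(N, 2)) (Function('A')(N) = Add(-3, Mul(N, N)) = Add(-3, Pow(N, 2)))
Function('x')(w, C) = Add(Mul(-2, C), Mul(-2, w)) (Function('x')(w, C) = Mul(Add(-3, Pow(-1, 2)), Add(w, C)) = Mul(Add(-3, 1), Add(C, w)) = Mul(-2, Add(C, w)) = Add(Mul(-2, C), Mul(-2, w)))
Mul(7271, Pow(Add(Add(Function('x')(3, -21), -347), -670), -1)) = Mul(7271, Pow(Add(Add(Add(Mul(-2, -21), Mul(-2, 3)), -347), -670), -1)) = Mul(7271, Pow(Add(Add(Add(42, -6), -347), -670), -1)) = Mul(7271, Pow(Add(Add(36, -347), -670), -1)) = Mul(7271, Pow(Add(-311, -670), -1)) = Mul(7271, Pow(-981, -1)) = Mul(7271, Rational(-1, 981)) = Rational(-7271, 981)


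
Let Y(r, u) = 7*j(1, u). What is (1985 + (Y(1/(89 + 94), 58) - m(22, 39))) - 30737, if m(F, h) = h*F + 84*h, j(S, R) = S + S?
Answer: -32872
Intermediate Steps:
j(S, R) = 2*S
m(F, h) = 84*h + F*h (m(F, h) = F*h + 84*h = 84*h + F*h)
Y(r, u) = 14 (Y(r, u) = 7*(2*1) = 7*2 = 14)
(1985 + (Y(1/(89 + 94), 58) - m(22, 39))) - 30737 = (1985 + (14 - 39*(84 + 22))) - 30737 = (1985 + (14 - 39*106)) - 30737 = (1985 + (14 - 1*4134)) - 30737 = (1985 + (14 - 4134)) - 30737 = (1985 - 4120) - 30737 = -2135 - 30737 = -32872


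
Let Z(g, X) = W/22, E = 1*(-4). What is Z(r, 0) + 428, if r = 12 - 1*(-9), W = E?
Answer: 4706/11 ≈ 427.82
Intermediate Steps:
E = -4
W = -4
r = 21 (r = 12 + 9 = 21)
Z(g, X) = -2/11 (Z(g, X) = -4/22 = -4*1/22 = -2/11)
Z(r, 0) + 428 = -2/11 + 428 = 4706/11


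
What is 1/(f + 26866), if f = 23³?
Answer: 1/39033 ≈ 2.5619e-5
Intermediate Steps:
f = 12167
1/(f + 26866) = 1/(12167 + 26866) = 1/39033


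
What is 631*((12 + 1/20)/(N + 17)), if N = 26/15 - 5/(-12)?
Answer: 152071/383 ≈ 397.05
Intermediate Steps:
N = 43/20 (N = 26*(1/15) - 5*(-1/12) = 26/15 + 5/12 = 43/20 ≈ 2.1500)
631*((12 + 1/20)/(N + 17)) = 631*((12 + 1/20)/(43/20 + 17)) = 631*((12 + 1/20)/(383/20)) = 631*((241/20)*(20/383)) = 631*(241/383) = 152071/383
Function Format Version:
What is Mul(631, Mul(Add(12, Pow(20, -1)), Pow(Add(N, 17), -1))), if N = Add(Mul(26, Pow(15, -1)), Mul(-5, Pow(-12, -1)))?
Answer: Rational(152071, 383) ≈ 397.05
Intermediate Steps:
N = Rational(43, 20) (N = Add(Mul(26, Rational(1, 15)), Mul(-5, Rational(-1, 12))) = Add(Rational(26, 15), Rational(5, 12)) = Rational(43, 20) ≈ 2.1500)
Mul(631, Mul(Add(12, Pow(20, -1)), Pow(Add(N, 17), -1))) = Mul(631, Mul(Add(12, Pow(20, -1)), Pow(Add(Rational(43, 20), 17), -1))) = Mul(631, Mul(Add(12, Rational(1, 20)), Pow(Rational(383, 20), -1))) = Mul(631, Mul(Rational(241, 20), Rational(20, 383))) = Mul(631, Rational(241, 383)) = Rational(152071, 383)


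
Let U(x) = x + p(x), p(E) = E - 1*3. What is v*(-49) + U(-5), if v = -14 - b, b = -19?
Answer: -258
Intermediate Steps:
p(E) = -3 + E (p(E) = E - 3 = -3 + E)
v = 5 (v = -14 - 1*(-19) = -14 + 19 = 5)
U(x) = -3 + 2*x (U(x) = x + (-3 + x) = -3 + 2*x)
v*(-49) + U(-5) = 5*(-49) + (-3 + 2*(-5)) = -245 + (-3 - 10) = -245 - 13 = -258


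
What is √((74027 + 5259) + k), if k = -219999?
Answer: I*√140713 ≈ 375.12*I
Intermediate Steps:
√((74027 + 5259) + k) = √((74027 + 5259) - 219999) = √(79286 - 219999) = √(-140713) = I*√140713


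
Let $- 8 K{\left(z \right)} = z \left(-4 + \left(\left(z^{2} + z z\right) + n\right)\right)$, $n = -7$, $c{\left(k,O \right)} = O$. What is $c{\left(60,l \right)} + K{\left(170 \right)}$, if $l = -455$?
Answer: $- \frac{4913885}{4} \approx -1.2285 \cdot 10^{6}$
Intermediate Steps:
$K{\left(z \right)} = - \frac{z \left(-11 + 2 z^{2}\right)}{8}$ ($K{\left(z \right)} = - \frac{z \left(-4 - \left(7 - z^{2} - z z\right)\right)}{8} = - \frac{z \left(-4 + \left(\left(z^{2} + z^{2}\right) - 7\right)\right)}{8} = - \frac{z \left(-4 + \left(2 z^{2} - 7\right)\right)}{8} = - \frac{z \left(-4 + \left(-7 + 2 z^{2}\right)\right)}{8} = - \frac{z \left(-11 + 2 z^{2}\right)}{8}$)
$c{\left(60,l \right)} + K{\left(170 \right)} = -455 + \frac{1}{8} \cdot 170 \left(11 - 2 \cdot 170^{2}\right) = -455 + \frac{1}{8} \cdot 170 \left(11 - 57800\right) = -455 + \frac{1}{8} \cdot 170 \left(-57789\right) = -455 - \frac{4912065}{4} = - \frac{4913885}{4}$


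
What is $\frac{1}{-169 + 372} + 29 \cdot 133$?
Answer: $\frac{782972}{203} \approx 3857.0$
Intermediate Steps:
$\frac{1}{-169 + 372} + 29 \cdot 133 = \frac{1}{203} + 3857 = \frac{782972}{203}$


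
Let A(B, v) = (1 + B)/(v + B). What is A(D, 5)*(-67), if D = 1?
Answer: -67/3 ≈ -22.333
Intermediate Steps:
A(B, v) = (1 + B)/(B + v)
A(D, 5)*(-67) = ((1 + 1)/(1 + 5))*(-67) = (2/6)*(-67) = ((1/6)*2)*(-67) = (1/3)*(-67) = -67/3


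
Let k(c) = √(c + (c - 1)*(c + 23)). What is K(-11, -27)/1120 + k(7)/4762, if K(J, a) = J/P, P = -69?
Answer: 11/77280 + √187/4762 ≈ 0.0030140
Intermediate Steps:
K(J, a) = -J/69 (K(J, a) = J/(-69) = J*(-1/69) = -J/69)
k(c) = √(c + (-1 + c)*(23 + c))
K(-11, -27)/1120 + k(7)/4762 = -1/69*(-11)/1120 + √(-23 + 7² + 23*7)/4762 = (11/69)*(1/1120) + √(-23 + 49 + 161)*(1/4762) = 11/77280 + √187*(1/4762) = 11/77280 + √187/4762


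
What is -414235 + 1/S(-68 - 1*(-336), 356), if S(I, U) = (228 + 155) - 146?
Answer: -98173694/237 ≈ -4.1424e+5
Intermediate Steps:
S(I, U) = 237 (S(I, U) = 383 - 146 = 237)
-414235 + 1/S(-68 - 1*(-336), 356) = -414235 + 1/237 = -98173694/237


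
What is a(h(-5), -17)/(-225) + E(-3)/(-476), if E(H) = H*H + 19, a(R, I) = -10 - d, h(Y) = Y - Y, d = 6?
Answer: 47/3825 ≈ 0.012288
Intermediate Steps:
h(Y) = 0
a(R, I) = -16 (a(R, I) = -10 - 1*6 = -10 - 6 = -16)
E(H) = 19 + H² (E(H) = H² + 19 = 19 + H²)
a(h(-5), -17)/(-225) + E(-3)/(-476) = -16/(-225) + (19 + (-3)²)/(-476) = -16*(-1/225) + (19 + 9)*(-1/476) = 16/225 + 28*(-1/476) = 16/225 - 1/17 = 47/3825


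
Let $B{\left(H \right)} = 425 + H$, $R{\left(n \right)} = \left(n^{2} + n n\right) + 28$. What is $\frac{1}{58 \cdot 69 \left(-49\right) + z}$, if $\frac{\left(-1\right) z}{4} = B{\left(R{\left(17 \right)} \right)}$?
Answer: $- \frac{1}{200222} \approx -4.9945 \cdot 10^{-6}$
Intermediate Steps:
$R{\left(n \right)} = 28 + 2 n^{2}$ ($R{\left(n \right)} = \left(n^{2} + n^{2}\right) + 28 = 2 n^{2} + 28 = 28 + 2 n^{2}$)
$z = -4124$ ($z = - 4 \left(425 + \left(28 + 2 \cdot 17^{2}\right)\right) = - 4 \left(425 + \left(28 + 2 \cdot 289\right)\right) = - 4 \left(425 + \left(28 + 578\right)\right) = - 4 \left(425 + 606\right) = \left(-4\right) 1031 = -4124$)
$\frac{1}{58 \cdot 69 \left(-49\right) + z} = \frac{1}{58 \cdot 69 \left(-49\right) - 4124} = \frac{1}{4002 \left(-49\right) - 4124} = \frac{1}{-196098 - 4124} = \frac{1}{-200222} = - \frac{1}{200222}$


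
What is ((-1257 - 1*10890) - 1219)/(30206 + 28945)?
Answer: -13366/59151 ≈ -0.22596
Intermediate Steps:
((-1257 - 1*10890) - 1219)/(30206 + 28945) = ((-1257 - 10890) - 1219)/59151 = (-12147 - 1219)*(1/59151) = -13366*1/59151 = -13366/59151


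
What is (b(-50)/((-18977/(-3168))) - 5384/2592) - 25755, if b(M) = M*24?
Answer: -159600343661/6148548 ≈ -25957.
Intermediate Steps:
b(M) = 24*M
(b(-50)/((-18977/(-3168))) - 5384/2592) - 25755 = ((24*(-50))/((-18977/(-3168))) - 5384/2592) - 25755 = (-1200/((-18977*(-1/3168))) - 5384*1/2592) - 25755 = (-1200/18977/3168 - 673/324) - 25755 = (-1200*3168/18977 - 673/324) - 25755 = (-3801600/18977 - 673/324) - 25755 = -1244489921/6148548 - 25755 = -159600343661/6148548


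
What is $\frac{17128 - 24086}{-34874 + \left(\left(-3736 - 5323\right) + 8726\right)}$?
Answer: $\frac{6958}{35207} \approx 0.19763$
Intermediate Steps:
$\frac{17128 - 24086}{-34874 + \left(\left(-3736 - 5323\right) + 8726\right)} = - \frac{6958}{-34874 + \left(-9059 + 8726\right)} = - \frac{6958}{-34874 - 333} = - \frac{6958}{-35207} = \left(-6958\right) \left(- \frac{1}{35207}\right) = \frac{6958}{35207}$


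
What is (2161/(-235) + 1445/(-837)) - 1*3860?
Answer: -761391032/196695 ≈ -3870.9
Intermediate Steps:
(2161/(-235) + 1445/(-837)) - 1*3860 = (2161*(-1/235) + 1445*(-1/837)) - 3860 = (-2161/235 - 1445/837) - 3860 = -2148332/196695 - 3860 = -761391032/196695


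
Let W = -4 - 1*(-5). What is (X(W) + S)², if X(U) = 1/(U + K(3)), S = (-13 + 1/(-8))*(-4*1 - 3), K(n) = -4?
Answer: 4826809/576 ≈ 8379.9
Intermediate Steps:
W = 1 (W = -4 + 5 = 1)
S = 735/8 (S = (-13 - ⅛)*(-4 - 3) = -105/8*(-7) = 735/8 ≈ 91.875)
X(U) = 1/(-4 + U) (X(U) = 1/(U - 4) = 1/(-4 + U))
(X(W) + S)² = (1/(-4 + 1) + 735/8)² = (1/(-3) + 735/8)² = (-⅓ + 735/8)² = (2197/24)² = 4826809/576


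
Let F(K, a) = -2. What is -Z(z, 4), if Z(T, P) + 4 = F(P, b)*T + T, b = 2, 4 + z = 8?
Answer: 8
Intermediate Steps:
z = 4 (z = -4 + 8 = 4)
Z(T, P) = -4 - T (Z(T, P) = -4 + (-2*T + T) = -4 - T)
-Z(z, 4) = -(-4 - 1*4) = -(-4 - 4) = -1*(-8) = 8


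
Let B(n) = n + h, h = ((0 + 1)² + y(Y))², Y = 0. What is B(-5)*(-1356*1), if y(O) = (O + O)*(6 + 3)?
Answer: 5424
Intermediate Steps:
y(O) = 18*O (y(O) = (2*O)*9 = 18*O)
h = 1 (h = ((0 + 1)² + 18*0)² = (1² + 0)² = (1 + 0)² = 1² = 1)
B(n) = 1 + n (B(n) = n + 1 = 1 + n)
B(-5)*(-1356*1) = (1 - 5)*(-1356*1) = -4*(-1356) = 5424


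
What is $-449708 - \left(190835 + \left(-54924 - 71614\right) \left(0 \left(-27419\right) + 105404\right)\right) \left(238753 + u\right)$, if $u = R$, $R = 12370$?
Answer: $3349333052040883$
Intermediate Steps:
$u = 12370$
$-449708 - \left(190835 + \left(-54924 - 71614\right) \left(0 \left(-27419\right) + 105404\right)\right) \left(238753 + u\right) = -449708 - \left(190835 + \left(-54924 - 71614\right) \left(0 \left(-27419\right) + 105404\right)\right) \left(238753 + 12370\right) = -449708 - \left(190835 - 126538 \left(0 + 105404\right)\right) 251123 = -449708 - \left(190835 - 13337611352\right) 251123 = -449708 - \left(-13337420517\right) 251123 = -449708 - -3349333052490591 = -449708 + 3349333052490591 = 3349333052040883$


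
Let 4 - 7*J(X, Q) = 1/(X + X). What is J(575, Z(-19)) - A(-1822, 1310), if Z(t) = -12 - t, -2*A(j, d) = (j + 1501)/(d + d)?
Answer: 307353/602600 ≈ 0.51005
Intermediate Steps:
A(j, d) = -(1501 + j)/(4*d) (A(j, d) = -(j + 1501)/(2*(d + d)) = -(1501 + j)/(2*(2*d)) = -(1501 + j)*1/(2*d)/2 = -(1501 + j)/(4*d))
J(X, Q) = 4/7 - 1/(14*X) (J(X, Q) = 4/7 - 1/(7*(X + X)) = 4/7 - 1/(2*X)/7 = 4/7 - 1/(14*X))
J(575, Z(-19)) - A(-1822, 1310) = (1/14)*(-1 + 8*575)/575 - (-1501 - 1*(-1822))/(4*1310) = (1/14)*(1/575)*(-1 + 4600) - (-1501 + 1822)/(4*1310) = (1/14)*(1/575)*4599 - 321/(4*1310) = 657/1150 - 1*321/5240 = 657/1150 - 321/5240 = 307353/602600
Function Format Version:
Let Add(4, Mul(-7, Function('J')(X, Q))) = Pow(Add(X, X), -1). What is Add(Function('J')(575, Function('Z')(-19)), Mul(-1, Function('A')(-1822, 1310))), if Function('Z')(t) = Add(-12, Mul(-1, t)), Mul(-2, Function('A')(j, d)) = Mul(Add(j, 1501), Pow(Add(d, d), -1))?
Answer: Rational(307353, 602600) ≈ 0.51005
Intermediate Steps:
Function('A')(j, d) = Mul(Rational(-1, 4), Pow(d, -1), Add(1501, j)) (Function('A')(j, d) = Mul(Rational(-1, 2), Mul(Add(j, 1501), Pow(Add(d, d), -1))) = Mul(Rational(-1, 2), Mul(Add(1501, j), Pow(Mul(2, d), -1))) = Mul(Rational(-1, 2), Mul(Add(1501, j), Mul(Rational(1, 2), Pow(d, -1)))) = Mul(Rational(-1, 2), Mul(Rational(1, 2), Pow(d, -1), Add(1501, j))) = Mul(Rational(-1, 4), Pow(d, -1), Add(1501, j)))
Function('J')(X, Q) = Add(Rational(4, 7), Mul(Rational(-1, 14), Pow(X, -1))) (Function('J')(X, Q) = Add(Rational(4, 7), Mul(Rational(-1, 7), Pow(Add(X, X), -1))) = Add(Rational(4, 7), Mul(Rational(-1, 7), Pow(Mul(2, X), -1))) = Add(Rational(4, 7), Mul(Rational(-1, 7), Mul(Rational(1, 2), Pow(X, -1)))) = Add(Rational(4, 7), Mul(Rational(-1, 14), Pow(X, -1))))
Add(Function('J')(575, Function('Z')(-19)), Mul(-1, Function('A')(-1822, 1310))) = Add(Mul(Rational(1, 14), Pow(575, -1), Add(-1, Mul(8, 575))), Mul(-1, Mul(Rational(1, 4), Pow(1310, -1), Add(-1501, Mul(-1, -1822))))) = Add(Mul(Rational(1, 14), Rational(1, 575), Add(-1, 4600)), Mul(-1, Mul(Rational(1, 4), Rational(1, 1310), Add(-1501, 1822)))) = Add(Mul(Rational(1, 14), Rational(1, 575), 4599), Mul(-1, Mul(Rational(1, 4), Rational(1, 1310), 321))) = Add(Rational(657, 1150), Mul(-1, Rational(321, 5240))) = Add(Rational(657, 1150), Rational(-321, 5240)) = Rational(307353, 602600)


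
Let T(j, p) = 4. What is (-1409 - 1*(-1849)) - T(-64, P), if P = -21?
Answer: 436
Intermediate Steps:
(-1409 - 1*(-1849)) - T(-64, P) = (-1409 - 1*(-1849)) - 1*4 = (-1409 + 1849) - 4 = 440 - 4 = 436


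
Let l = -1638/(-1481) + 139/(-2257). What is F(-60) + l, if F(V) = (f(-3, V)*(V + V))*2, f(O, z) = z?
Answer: 48137175907/3342617 ≈ 14401.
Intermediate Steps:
l = 3491107/3342617 (l = -1638*(-1/1481) + 139*(-1/2257) = 1638/1481 - 139/2257 = 3491107/3342617 ≈ 1.0444)
F(V) = 4*V² (F(V) = (V*(V + V))*2 = (V*(2*V))*2 = (2*V²)*2 = 4*V²)
F(-60) + l = 4*(-60)² + 3491107/3342617 = 4*3600 + 3491107/3342617 = 14400 + 3491107/3342617 = 48137175907/3342617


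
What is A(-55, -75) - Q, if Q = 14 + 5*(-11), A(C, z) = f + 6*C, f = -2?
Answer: -291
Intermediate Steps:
A(C, z) = -2 + 6*C
Q = -41 (Q = 14 - 55 = -41)
A(-55, -75) - Q = (-2 + 6*(-55)) - 1*(-41) = (-2 - 330) + 41 = -332 + 41 = -291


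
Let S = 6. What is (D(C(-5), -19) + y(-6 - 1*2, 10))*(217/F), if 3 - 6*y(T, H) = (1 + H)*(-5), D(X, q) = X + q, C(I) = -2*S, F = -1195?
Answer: 13888/3585 ≈ 3.8739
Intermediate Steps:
C(I) = -12 (C(I) = -2*6 = -12)
y(T, H) = 4/3 + 5*H/6 (y(T, H) = 1/2 - (1 + H)*(-5)/6 = 1/2 - (-5 - 5*H)/6 = 1/2 + (5/6 + 5*H/6) = 4/3 + 5*H/6)
(D(C(-5), -19) + y(-6 - 1*2, 10))*(217/F) = ((-12 - 19) + (4/3 + (5/6)*10))*(217/(-1195)) = (-31 + (4/3 + 25/3))*(217*(-1/1195)) = (-31 + 29/3)*(-217/1195) = -64/3*(-217/1195) = 13888/3585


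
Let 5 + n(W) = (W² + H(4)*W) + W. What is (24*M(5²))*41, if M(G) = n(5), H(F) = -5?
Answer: 0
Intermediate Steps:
n(W) = -5 + W² - 4*W (n(W) = -5 + ((W² - 5*W) + W) = -5 + (W² - 4*W) = -5 + W² - 4*W)
M(G) = 0 (M(G) = -5 + 5² - 4*5 = -5 + 25 - 20 = 0)
(24*M(5²))*41 = (24*0)*41 = 0*41 = 0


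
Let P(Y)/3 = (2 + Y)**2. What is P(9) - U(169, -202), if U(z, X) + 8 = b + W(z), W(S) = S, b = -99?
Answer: 301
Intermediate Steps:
P(Y) = 3*(2 + Y)**2
U(z, X) = -107 + z (U(z, X) = -8 + (-99 + z) = -107 + z)
P(9) - U(169, -202) = 3*(2 + 9)**2 - (-107 + 169) = 3*11**2 - 1*62 = 3*121 - 62 = 363 - 62 = 301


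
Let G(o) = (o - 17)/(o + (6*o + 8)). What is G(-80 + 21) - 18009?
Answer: -7293569/405 ≈ -18009.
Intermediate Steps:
G(o) = (-17 + o)/(8 + 7*o) (G(o) = (-17 + o)/(o + (8 + 6*o)) = (-17 + o)/(8 + 7*o))
G(-80 + 21) - 18009 = (-17 + (-80 + 21))/(8 + 7*(-80 + 21)) - 18009 = (-17 - 59)/(8 + 7*(-59)) - 18009 = -76/(8 - 413) - 18009 = -76/(-405) - 18009 = -1/405*(-76) - 18009 = 76/405 - 18009 = -7293569/405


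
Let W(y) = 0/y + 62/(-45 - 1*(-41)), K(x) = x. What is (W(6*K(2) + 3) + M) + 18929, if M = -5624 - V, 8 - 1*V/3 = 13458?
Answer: 107279/2 ≈ 53640.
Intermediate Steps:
V = -40350 (V = 24 - 3*13458 = 24 - 40374 = -40350)
M = 34726 (M = -5624 - 1*(-40350) = -5624 + 40350 = 34726)
W(y) = -31/2 (W(y) = 0 + 62/(-45 + 41) = 0 + 62/(-4) = 0 + 62*(-1/4) = 0 - 31/2 = -31/2)
(W(6*K(2) + 3) + M) + 18929 = (-31/2 + 34726) + 18929 = 69421/2 + 18929 = 107279/2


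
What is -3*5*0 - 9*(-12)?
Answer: 108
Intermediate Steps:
-3*5*0 - 9*(-12) = -15*0 + 108 = 0 + 108 = 108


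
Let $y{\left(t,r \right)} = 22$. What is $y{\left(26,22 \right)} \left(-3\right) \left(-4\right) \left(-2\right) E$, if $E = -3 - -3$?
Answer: $0$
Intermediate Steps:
$E = 0$ ($E = -3 + 3 = 0$)
$y{\left(26,22 \right)} \left(-3\right) \left(-4\right) \left(-2\right) E = 22 \left(-3\right) \left(-4\right) \left(-2\right) 0 = 22 \cdot 12 \left(-2\right) 0 = 22 \left(\left(-24\right) 0\right) = 22 \cdot 0 = 0$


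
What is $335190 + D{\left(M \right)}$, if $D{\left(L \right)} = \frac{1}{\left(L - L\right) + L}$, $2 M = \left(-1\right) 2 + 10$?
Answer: $\frac{1340761}{4} \approx 3.3519 \cdot 10^{5}$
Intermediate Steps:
$M = 4$ ($M = \frac{\left(-1\right) 2 + 10}{2} = \frac{-2 + 10}{2} = \frac{1}{2} \cdot 8 = 4$)
$D{\left(L \right)} = \frac{1}{L}$ ($D{\left(L \right)} = \frac{1}{0 + L} = \frac{1}{L}$)
$335190 + D{\left(M \right)} = 335190 + \frac{1}{4} = \frac{1340761}{4}$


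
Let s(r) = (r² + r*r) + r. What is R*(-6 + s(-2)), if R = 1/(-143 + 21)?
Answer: 0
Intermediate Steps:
s(r) = r + 2*r² (s(r) = (r² + r²) + r = 2*r² + r = r + 2*r²)
R = -1/122 (R = 1/(-122) = -1/122 ≈ -0.0081967)
R*(-6 + s(-2)) = -(-6 - 2*(1 + 2*(-2)))/122 = -(-6 - 2*(1 - 4))/122 = -(-6 - 2*(-3))/122 = -(-6 + 6)/122 = -1/122*0 = 0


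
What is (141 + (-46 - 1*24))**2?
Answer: 5041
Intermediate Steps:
(141 + (-46 - 1*24))**2 = (141 + (-46 - 24))**2 = (141 - 70)**2 = 71**2 = 5041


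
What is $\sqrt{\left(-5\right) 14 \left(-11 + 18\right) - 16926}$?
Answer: $2 i \sqrt{4354} \approx 131.97 i$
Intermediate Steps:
$\sqrt{\left(-5\right) 14 \left(-11 + 18\right) - 16926} = \sqrt{\left(-70\right) 7 - 16926} = \sqrt{-490 - 16926} = \sqrt{-17416} = 2 i \sqrt{4354}$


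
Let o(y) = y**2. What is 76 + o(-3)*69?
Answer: 697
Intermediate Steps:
76 + o(-3)*69 = 76 + (-3)**2*69 = 76 + 9*69 = 76 + 621 = 697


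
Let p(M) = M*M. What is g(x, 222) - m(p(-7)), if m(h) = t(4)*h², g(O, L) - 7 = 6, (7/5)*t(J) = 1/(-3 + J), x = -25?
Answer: -1702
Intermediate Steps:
t(J) = 5/(7*(-3 + J))
g(O, L) = 13 (g(O, L) = 7 + 6 = 13)
p(M) = M²
m(h) = 5*h²/7 (m(h) = (5/(7*(-3 + 4)))*h² = ((5/7)/1)*h² = ((5/7)*1)*h² = 5*h²/7)
g(x, 222) - m(p(-7)) = 13 - 5*((-7)²)²/7 = 13 - 5*49²/7 = 13 - 5*2401/7 = 13 - 1*1715 = 13 - 1715 = -1702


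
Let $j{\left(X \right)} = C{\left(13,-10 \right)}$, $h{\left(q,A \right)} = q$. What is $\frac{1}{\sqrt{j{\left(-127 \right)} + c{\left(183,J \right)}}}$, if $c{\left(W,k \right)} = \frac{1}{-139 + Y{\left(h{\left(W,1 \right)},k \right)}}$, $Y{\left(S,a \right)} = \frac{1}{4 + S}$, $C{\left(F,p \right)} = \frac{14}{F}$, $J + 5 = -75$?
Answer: $\frac{114 \sqrt{9397882}}{361457} \approx 0.96686$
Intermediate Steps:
$J = -80$ ($J = -5 - 75 = -80$)
$j{\left(X \right)} = \frac{14}{13}$
$c{\left(W,k \right)} = \frac{1}{-139 + \frac{1}{4 + W}}$
$\frac{1}{\sqrt{j{\left(-127 \right)} + c{\left(183,J \right)}}} = \frac{1}{\sqrt{\frac{14}{13} + \frac{-4 - 183}{555 + 139 \cdot 183}}} = \frac{1}{\sqrt{\frac{14}{13} + \frac{-4 - 183}{555 + 25437}}} = \frac{1}{\sqrt{\frac{14}{13} + \frac{1}{25992} \left(-187\right)}} = \frac{1}{\sqrt{\frac{14}{13} - \frac{187}{25992}}} = \frac{1}{\sqrt{\frac{361457}{337896}}} = \frac{1}{\frac{1}{2964} \sqrt{9397882}} = \frac{114 \sqrt{9397882}}{361457}$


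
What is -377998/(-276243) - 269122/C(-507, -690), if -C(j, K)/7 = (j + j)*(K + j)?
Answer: 78236422477/55882025199 ≈ 1.4000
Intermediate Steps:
C(j, K) = -14*j*(K + j) (C(j, K) = -7*(j + j)*(K + j) = -7*2*j*(K + j) = -14*j*(K + j))
-377998/(-276243) - 269122/C(-507, -690) = -377998/(-276243) - 269122*1/(7098*(-690 - 507)) = -377998*(-1/276243) - 269122/((-14*(-507)*(-1197))) = 377998/276243 - 269122/(-8496306) = 377998/276243 - 269122*(-1/8496306) = 377998/276243 + 19223/606879 = 78236422477/55882025199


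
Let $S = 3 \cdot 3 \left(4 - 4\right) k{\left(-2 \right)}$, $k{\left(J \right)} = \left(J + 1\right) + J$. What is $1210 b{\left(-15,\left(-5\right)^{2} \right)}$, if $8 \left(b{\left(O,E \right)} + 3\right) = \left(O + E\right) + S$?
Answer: $- \frac{4235}{2} \approx -2117.5$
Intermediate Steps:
$k{\left(J \right)} = 1 + 2 J$ ($k{\left(J \right)} = \left(1 + J\right) + J = 1 + 2 J$)
$S = 0$ ($S = 3 \cdot 3 \left(4 - 4\right) \left(1 + 2 \left(-2\right)\right) = 3 \cdot 3 \cdot 0 \left(1 - 4\right) = 3 \cdot 0 \left(-3\right) = 0 \left(-3\right) = 0$)
$b{\left(O,E \right)} = -3 + \frac{E}{8} + \frac{O}{8}$ ($b{\left(O,E \right)} = -3 + \frac{\left(O + E\right) + 0}{8} = -3 + \frac{\left(E + O\right) + 0}{8} = -3 + \frac{E + O}{8} = -3 + \left(\frac{E}{8} + \frac{O}{8}\right) = -3 + \frac{E}{8} + \frac{O}{8}$)
$1210 b{\left(-15,\left(-5\right)^{2} \right)} = 1210 \left(-3 + \frac{\left(-5\right)^{2}}{8} + \frac{1}{8} \left(-15\right)\right) = 1210 \left(-3 + \frac{1}{8} \cdot 25 - \frac{15}{8}\right) = 1210 \left(-3 + \frac{25}{8} - \frac{15}{8}\right) = 1210 \left(- \frac{7}{4}\right) = - \frac{4235}{2}$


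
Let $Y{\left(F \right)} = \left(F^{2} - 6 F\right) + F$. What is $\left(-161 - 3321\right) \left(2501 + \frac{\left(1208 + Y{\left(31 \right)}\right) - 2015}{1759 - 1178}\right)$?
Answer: $- \frac{5059624560}{581} \approx -8.7085 \cdot 10^{6}$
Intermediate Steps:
$Y{\left(F \right)} = F^{2} - 5 F$
$\left(-161 - 3321\right) \left(2501 + \frac{\left(1208 + Y{\left(31 \right)}\right) - 2015}{1759 - 1178}\right) = \left(-161 - 3321\right) \left(2501 + \frac{\left(1208 + 31 \left(-5 + 31\right)\right) - 2015}{1759 - 1178}\right) = - 3482 \left(2501 + \frac{\left(1208 + 31 \cdot 26\right) - 2015}{581}\right) = - 3482 \left(2501 + \left(\left(1208 + 806\right) - 2015\right) \frac{1}{581}\right) = - 3482 \left(2501 + \left(2014 - 2015\right) \frac{1}{581}\right) = - 3482 \left(2501 - \frac{1}{581}\right) = \left(-3482\right) \frac{1453080}{581} = - \frac{5059624560}{581}$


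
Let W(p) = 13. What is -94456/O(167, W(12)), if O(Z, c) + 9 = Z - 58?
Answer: -23614/25 ≈ -944.56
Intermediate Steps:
O(Z, c) = -67 + Z (O(Z, c) = -9 + (Z - 58) = -9 + (-58 + Z) = -67 + Z)
-94456/O(167, W(12)) = -94456/(-67 + 167) = -94456/100 = -94456*1/100 = -23614/25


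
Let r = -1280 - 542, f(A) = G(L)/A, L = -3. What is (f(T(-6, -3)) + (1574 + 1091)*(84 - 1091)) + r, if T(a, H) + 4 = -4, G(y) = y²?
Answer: -21483825/8 ≈ -2.6855e+6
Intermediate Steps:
T(a, H) = -8 (T(a, H) = -4 - 4 = -8)
f(A) = 9/A (f(A) = (-3)²/A = 9/A)
r = -1822
(f(T(-6, -3)) + (1574 + 1091)*(84 - 1091)) + r = (9/(-8) + (1574 + 1091)*(84 - 1091)) - 1822 = (9*(-⅛) + 2665*(-1007)) - 1822 = (-9/8 - 2683655) - 1822 = -21469249/8 - 1822 = -21483825/8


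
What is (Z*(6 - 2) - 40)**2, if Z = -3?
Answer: 2704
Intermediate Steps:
(Z*(6 - 2) - 40)**2 = (-3*(6 - 2) - 40)**2 = (-3*4 - 40)**2 = (-12 - 40)**2 = (-52)**2 = 2704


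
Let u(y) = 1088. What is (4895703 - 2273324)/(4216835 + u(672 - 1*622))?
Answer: 2622379/4217923 ≈ 0.62172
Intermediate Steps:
(4895703 - 2273324)/(4216835 + u(672 - 1*622)) = (4895703 - 2273324)/(4216835 + 1088) = 2622379/4217923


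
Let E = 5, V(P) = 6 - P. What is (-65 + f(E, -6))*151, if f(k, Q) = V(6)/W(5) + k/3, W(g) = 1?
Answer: -28690/3 ≈ -9563.3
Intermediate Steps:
f(k, Q) = k/3 (f(k, Q) = (6 - 1*6)/1 + k/3 = (6 - 6)*1 + k*(1/3) = 0*1 + k/3 = 0 + k/3 = k/3)
(-65 + f(E, -6))*151 = (-65 + (1/3)*5)*151 = (-65 + 5/3)*151 = -190/3*151 = -28690/3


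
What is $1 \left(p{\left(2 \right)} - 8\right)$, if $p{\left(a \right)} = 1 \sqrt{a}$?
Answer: $-8 + \sqrt{2} \approx -6.5858$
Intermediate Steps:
$p{\left(a \right)} = \sqrt{a}$
$1 \left(p{\left(2 \right)} - 8\right) = 1 \left(\sqrt{2} - 8\right) = 1 \left(-8 + \sqrt{2}\right) = -8 + \sqrt{2}$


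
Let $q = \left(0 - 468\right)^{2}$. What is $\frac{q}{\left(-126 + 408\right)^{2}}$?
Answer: $\frac{6084}{2209} \approx 2.7542$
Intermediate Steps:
$q = 219024$ ($q = \left(-468\right)^{2} = 219024$)
$\frac{q}{\left(-126 + 408\right)^{2}} = \frac{219024}{\left(-126 + 408\right)^{2}} = \frac{219024}{282^{2}} = \frac{219024}{79524} = 219024 \cdot \frac{1}{79524} = \frac{6084}{2209}$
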